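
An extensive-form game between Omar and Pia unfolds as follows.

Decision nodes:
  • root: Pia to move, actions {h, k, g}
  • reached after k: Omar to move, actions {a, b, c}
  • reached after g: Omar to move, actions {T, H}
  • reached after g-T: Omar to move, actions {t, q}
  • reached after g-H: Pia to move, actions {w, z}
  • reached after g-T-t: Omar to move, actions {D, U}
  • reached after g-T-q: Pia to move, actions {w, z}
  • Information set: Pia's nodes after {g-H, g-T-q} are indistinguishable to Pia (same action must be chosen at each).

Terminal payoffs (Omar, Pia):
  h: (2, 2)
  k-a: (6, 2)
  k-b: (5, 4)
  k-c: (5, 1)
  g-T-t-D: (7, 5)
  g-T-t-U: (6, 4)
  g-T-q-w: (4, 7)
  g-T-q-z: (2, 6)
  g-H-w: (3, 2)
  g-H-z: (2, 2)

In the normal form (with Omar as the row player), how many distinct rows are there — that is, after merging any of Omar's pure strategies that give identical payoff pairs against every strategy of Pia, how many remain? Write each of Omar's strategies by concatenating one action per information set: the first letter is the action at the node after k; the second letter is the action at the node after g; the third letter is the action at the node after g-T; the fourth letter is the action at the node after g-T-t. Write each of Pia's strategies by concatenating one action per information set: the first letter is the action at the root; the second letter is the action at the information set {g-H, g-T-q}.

Omar has 24 pure strategies: aTtD, aTtU, aTqD, aTqU, aHtD, aHtU, aHqD, aHqU, bTtD, bTtU, bTqD, bTqU, bHtD, bHtU, bHqD, bHqU, cTtD, cTtU, cTqD, cTqU, cHtD, cHtU, cHqD, cHqU. Columns: hw, hz, kw, kz, gw, gz.
{aTtD} → row (2,2) (2,2) (6,2) (6,2) (7,5) (7,5)
{aTtU} → row (2,2) (2,2) (6,2) (6,2) (6,4) (6,4)
{aTqD, aTqU} → row (2,2) (2,2) (6,2) (6,2) (4,7) (2,6)
{aHtD, aHtU, aHqD, aHqU} → row (2,2) (2,2) (6,2) (6,2) (3,2) (2,2)
{bTtD} → row (2,2) (2,2) (5,4) (5,4) (7,5) (7,5)
{bTtU} → row (2,2) (2,2) (5,4) (5,4) (6,4) (6,4)
{bTqD, bTqU} → row (2,2) (2,2) (5,4) (5,4) (4,7) (2,6)
{bHtD, bHtU, bHqD, bHqU} → row (2,2) (2,2) (5,4) (5,4) (3,2) (2,2)
{cTtD} → row (2,2) (2,2) (5,1) (5,1) (7,5) (7,5)
{cTtU} → row (2,2) (2,2) (5,1) (5,1) (6,4) (6,4)
{cTqD, cTqU} → row (2,2) (2,2) (5,1) (5,1) (4,7) (2,6)
{cHtD, cHtU, cHqD, cHqU} → row (2,2) (2,2) (5,1) (5,1) (3,2) (2,2)
That's 12 distinct rows out of 24 strategies.

12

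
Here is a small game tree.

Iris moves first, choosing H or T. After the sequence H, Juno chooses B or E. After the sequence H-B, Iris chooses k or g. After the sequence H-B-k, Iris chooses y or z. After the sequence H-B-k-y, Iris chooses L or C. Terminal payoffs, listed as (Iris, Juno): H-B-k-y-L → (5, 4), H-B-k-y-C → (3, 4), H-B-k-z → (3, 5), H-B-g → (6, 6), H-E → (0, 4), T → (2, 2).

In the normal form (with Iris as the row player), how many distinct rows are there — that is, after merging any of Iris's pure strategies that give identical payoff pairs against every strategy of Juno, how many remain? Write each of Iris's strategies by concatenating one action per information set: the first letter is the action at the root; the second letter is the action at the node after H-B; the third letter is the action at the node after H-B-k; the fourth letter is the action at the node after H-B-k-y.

Iris has 16 pure strategies: HkyL, HkyC, HkzL, HkzC, HgyL, HgyC, HgzL, HgzC, TkyL, TkyC, TkzL, TkzC, TgyL, TgyC, TgzL, TgzC. Columns: B, E.
{HkyL} → row (5,4) (0,4)
{HkyC} → row (3,4) (0,4)
{HkzL, HkzC} → row (3,5) (0,4)
{HgyL, HgyC, HgzL, HgzC} → row (6,6) (0,4)
{TkyL, TkyC, TkzL, TkzC, TgyL, TgyC, TgzL, TgzC} → row (2,2) (2,2)
That's 5 distinct rows out of 16 strategies.

5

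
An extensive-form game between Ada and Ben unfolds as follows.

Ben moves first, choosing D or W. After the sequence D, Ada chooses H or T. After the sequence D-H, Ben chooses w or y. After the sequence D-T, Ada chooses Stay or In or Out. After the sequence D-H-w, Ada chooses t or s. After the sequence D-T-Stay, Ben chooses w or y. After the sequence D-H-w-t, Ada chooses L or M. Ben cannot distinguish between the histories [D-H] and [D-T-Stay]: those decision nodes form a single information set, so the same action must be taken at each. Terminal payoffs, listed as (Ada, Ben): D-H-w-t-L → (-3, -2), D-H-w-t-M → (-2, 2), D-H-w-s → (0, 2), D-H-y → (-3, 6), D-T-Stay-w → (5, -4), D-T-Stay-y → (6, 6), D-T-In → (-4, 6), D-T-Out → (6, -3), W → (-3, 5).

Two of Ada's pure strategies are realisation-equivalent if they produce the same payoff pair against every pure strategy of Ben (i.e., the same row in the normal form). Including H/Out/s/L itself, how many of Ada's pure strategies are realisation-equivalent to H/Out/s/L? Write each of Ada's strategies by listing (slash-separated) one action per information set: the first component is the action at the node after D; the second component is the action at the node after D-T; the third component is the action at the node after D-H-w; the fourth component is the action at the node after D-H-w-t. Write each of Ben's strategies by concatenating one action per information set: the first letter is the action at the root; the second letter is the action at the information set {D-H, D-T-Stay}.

6

Row for H/Out/s/L (columns Dw, Dy, Ww, Wy): (0,2) (-3,6) (-3,5) (-3,5).
Under H/Out/s/L, Ada's choice at the node after D-T and at the node after D-H-w-t can never be reached regardless of what Ben does, so varying those choices leaves every outcome unchanged.
Holding the reachable choices fixed and varying the unreachable ones freely already gives 3 × 2 = 6 equivalent strategies.
No other strategy reproduces this row, so those 6 are the full class: H/Stay/s/L, H/Stay/s/M, H/In/s/L, H/In/s/M, H/Out/s/L, H/Out/s/M.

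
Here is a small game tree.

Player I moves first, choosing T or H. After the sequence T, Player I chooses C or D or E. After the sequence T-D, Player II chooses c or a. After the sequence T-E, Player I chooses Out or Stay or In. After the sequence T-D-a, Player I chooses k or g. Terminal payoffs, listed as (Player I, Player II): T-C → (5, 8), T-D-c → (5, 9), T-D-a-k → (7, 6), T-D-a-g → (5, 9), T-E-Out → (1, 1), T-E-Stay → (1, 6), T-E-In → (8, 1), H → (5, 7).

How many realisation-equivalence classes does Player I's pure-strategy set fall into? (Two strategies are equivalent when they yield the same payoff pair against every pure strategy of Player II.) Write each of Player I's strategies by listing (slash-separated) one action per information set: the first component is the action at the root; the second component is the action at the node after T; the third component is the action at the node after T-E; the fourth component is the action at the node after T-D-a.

Player I has 36 pure strategies: T/C/Out/k, T/C/Out/g, T/C/Stay/k, T/C/Stay/g, T/C/In/k, T/C/In/g, T/D/Out/k, T/D/Out/g, T/D/Stay/k, T/D/Stay/g, T/D/In/k, T/D/In/g, T/E/Out/k, T/E/Out/g, T/E/Stay/k, T/E/Stay/g, T/E/In/k, T/E/In/g, H/C/Out/k, H/C/Out/g, H/C/Stay/k, H/C/Stay/g, H/C/In/k, H/C/In/g, H/D/Out/k, H/D/Out/g, H/D/Stay/k, H/D/Stay/g, H/D/In/k, H/D/In/g, H/E/Out/k, H/E/Out/g, H/E/Stay/k, H/E/Stay/g, H/E/In/k, H/E/In/g. Columns: c, a.
{T/C/Out/k, T/C/Out/g, T/C/Stay/k, T/C/Stay/g, T/C/In/k, T/C/In/g} → row (5,8) (5,8)
{T/D/Out/k, T/D/Stay/k, T/D/In/k} → row (5,9) (7,6)
{T/D/Out/g, T/D/Stay/g, T/D/In/g} → row (5,9) (5,9)
{T/E/Out/k, T/E/Out/g} → row (1,1) (1,1)
{T/E/Stay/k, T/E/Stay/g} → row (1,6) (1,6)
{T/E/In/k, T/E/In/g} → row (8,1) (8,1)
{H/C/Out/k, H/C/Out/g, H/C/Stay/k, H/C/Stay/g, H/C/In/k, H/C/In/g, H/D/Out/k, H/D/Out/g, H/D/Stay/k, H/D/Stay/g, H/D/In/k, H/D/In/g, H/E/Out/k, H/E/Out/g, H/E/Stay/k, H/E/Stay/g, H/E/In/k, H/E/In/g} → row (5,7) (5,7)
That's 7 distinct rows out of 36 strategies.

7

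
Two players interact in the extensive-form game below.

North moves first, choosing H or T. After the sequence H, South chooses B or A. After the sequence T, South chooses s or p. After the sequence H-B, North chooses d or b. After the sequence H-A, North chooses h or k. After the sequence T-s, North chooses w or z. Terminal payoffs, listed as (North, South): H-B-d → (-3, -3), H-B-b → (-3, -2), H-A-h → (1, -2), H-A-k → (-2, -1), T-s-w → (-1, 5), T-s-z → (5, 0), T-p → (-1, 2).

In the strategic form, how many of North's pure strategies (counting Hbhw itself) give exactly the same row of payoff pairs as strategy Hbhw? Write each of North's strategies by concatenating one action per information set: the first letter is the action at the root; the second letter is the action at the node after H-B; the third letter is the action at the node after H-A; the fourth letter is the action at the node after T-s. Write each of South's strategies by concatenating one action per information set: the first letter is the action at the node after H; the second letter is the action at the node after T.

2

Row for Hbhw (columns Bs, Bp, As, Ap): (-3,-2) (-3,-2) (1,-2) (1,-2).
Under Hbhw, North's choice at the node after T-s can never be reached regardless of what South does, so varying those choices leaves every outcome unchanged.
Holding the reachable choices fixed and varying the unreachable one freely already gives 2 equivalent strategies.
No other strategy reproduces this row, so those 2 are the full class: Hbhw, Hbhz.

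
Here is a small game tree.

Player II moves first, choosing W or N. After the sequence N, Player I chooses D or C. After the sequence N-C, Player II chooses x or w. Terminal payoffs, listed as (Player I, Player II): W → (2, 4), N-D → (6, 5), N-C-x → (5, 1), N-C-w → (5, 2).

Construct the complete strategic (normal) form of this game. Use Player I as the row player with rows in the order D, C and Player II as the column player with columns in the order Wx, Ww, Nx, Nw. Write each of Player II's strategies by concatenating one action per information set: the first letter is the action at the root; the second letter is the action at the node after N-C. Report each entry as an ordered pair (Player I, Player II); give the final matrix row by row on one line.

D: (2,4) (2,4) (6,5) (6,5) | C: (2,4) (2,4) (5,1) (5,2)

Row D: Wx→(2,4), Ww→(2,4), Nx→(6,5), Nw→(6,5)
Row C: Wx→(2,4), Ww→(2,4), Nx→(5,1), Nw→(5,2)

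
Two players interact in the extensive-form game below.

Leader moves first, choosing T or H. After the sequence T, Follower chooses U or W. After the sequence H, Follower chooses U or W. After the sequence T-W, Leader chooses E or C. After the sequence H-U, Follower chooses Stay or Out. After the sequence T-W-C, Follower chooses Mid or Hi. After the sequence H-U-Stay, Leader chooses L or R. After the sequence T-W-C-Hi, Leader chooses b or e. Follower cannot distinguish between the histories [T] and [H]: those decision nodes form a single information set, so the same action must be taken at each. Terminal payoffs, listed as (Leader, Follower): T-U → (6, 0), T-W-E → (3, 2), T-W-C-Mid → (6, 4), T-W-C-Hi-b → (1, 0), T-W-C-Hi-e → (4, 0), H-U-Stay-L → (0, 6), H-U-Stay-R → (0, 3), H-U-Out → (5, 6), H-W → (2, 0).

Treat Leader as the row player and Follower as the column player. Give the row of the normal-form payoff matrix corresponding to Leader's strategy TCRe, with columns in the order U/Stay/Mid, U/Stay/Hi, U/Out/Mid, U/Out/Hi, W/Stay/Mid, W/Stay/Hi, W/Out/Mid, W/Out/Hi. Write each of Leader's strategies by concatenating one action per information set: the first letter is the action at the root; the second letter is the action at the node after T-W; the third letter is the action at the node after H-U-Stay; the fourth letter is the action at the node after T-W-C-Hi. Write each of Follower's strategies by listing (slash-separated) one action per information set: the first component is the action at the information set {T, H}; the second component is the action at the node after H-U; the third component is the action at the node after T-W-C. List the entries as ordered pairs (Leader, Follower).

(6,0) (6,0) (6,0) (6,0) (6,4) (4,0) (6,4) (4,0)

vs U/Stay/Mid: Leader plays T → Follower plays U at [T] → (6, 0)
vs U/Stay/Hi: Leader plays T → Follower plays U at [T] → (6, 0)
vs U/Out/Mid: Leader plays T → Follower plays U at [T] → (6, 0)
vs U/Out/Hi: Leader plays T → Follower plays U at [T] → (6, 0)
vs W/Stay/Mid: Leader plays T → Follower plays W at [T] → Leader plays C at [T-W] → Follower plays Mid at [T-W-C] → (6, 4)
vs W/Stay/Hi: Leader plays T → Follower plays W at [T] → Leader plays C at [T-W] → Follower plays Hi at [T-W-C] → Leader plays e at [T-W-C-Hi] → (4, 0)
vs W/Out/Mid: Leader plays T → Follower plays W at [T] → Leader plays C at [T-W] → Follower plays Mid at [T-W-C] → (6, 4)
vs W/Out/Hi: Leader plays T → Follower plays W at [T] → Leader plays C at [T-W] → Follower plays Hi at [T-W-C] → Leader plays e at [T-W-C-Hi] → (4, 0)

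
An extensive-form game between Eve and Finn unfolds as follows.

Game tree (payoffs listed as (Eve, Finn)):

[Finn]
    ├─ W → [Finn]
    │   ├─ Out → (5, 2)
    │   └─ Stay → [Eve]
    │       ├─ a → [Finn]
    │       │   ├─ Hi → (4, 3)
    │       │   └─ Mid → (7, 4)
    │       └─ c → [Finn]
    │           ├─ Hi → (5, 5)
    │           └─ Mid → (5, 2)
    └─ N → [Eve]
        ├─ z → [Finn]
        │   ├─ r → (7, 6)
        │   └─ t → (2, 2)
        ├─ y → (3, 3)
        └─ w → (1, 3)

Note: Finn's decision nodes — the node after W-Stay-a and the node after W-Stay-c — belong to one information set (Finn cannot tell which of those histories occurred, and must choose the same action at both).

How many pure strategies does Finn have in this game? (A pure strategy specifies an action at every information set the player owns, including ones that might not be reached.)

Finn owns the root with actions {W, N} — two choices.
Finn owns the node after W with actions {Out, Stay} — two choices.
Finn owns the node after N-z with actions {r, t} — two choices.
Finn owns the information set {W-Stay-a, W-Stay-c} with actions {Hi, Mid} — two choices.
A pure strategy fixes one action at each information set independently, so the count is the product 2 × 2 × 2 × 2 = 16.

16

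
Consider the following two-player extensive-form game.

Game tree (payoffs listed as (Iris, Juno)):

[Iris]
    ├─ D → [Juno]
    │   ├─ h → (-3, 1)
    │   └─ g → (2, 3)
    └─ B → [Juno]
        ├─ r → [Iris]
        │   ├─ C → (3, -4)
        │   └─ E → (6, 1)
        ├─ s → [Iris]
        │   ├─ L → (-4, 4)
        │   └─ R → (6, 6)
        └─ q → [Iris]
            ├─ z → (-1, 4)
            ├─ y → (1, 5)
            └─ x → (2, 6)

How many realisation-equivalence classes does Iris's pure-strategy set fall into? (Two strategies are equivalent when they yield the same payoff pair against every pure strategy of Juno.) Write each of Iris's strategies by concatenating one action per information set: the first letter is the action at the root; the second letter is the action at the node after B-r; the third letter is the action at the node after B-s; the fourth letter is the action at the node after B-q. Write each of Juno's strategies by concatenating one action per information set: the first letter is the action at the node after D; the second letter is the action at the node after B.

Iris has 24 pure strategies: DCLz, DCLy, DCLx, DCRz, DCRy, DCRx, DELz, DELy, DELx, DERz, DERy, DERx, BCLz, BCLy, BCLx, BCRz, BCRy, BCRx, BELz, BELy, BELx, BERz, BERy, BERx. Columns: hr, hs, hq, gr, gs, gq.
{DCLz, DCLy, DCLx, DCRz, DCRy, DCRx, DELz, DELy, DELx, DERz, DERy, DERx} → row (-3,1) (-3,1) (-3,1) (2,3) (2,3) (2,3)
{BCLz} → row (3,-4) (-4,4) (-1,4) (3,-4) (-4,4) (-1,4)
{BCLy} → row (3,-4) (-4,4) (1,5) (3,-4) (-4,4) (1,5)
{BCLx} → row (3,-4) (-4,4) (2,6) (3,-4) (-4,4) (2,6)
{BCRz} → row (3,-4) (6,6) (-1,4) (3,-4) (6,6) (-1,4)
{BCRy} → row (3,-4) (6,6) (1,5) (3,-4) (6,6) (1,5)
{BCRx} → row (3,-4) (6,6) (2,6) (3,-4) (6,6) (2,6)
{BELz} → row (6,1) (-4,4) (-1,4) (6,1) (-4,4) (-1,4)
{BELy} → row (6,1) (-4,4) (1,5) (6,1) (-4,4) (1,5)
{BELx} → row (6,1) (-4,4) (2,6) (6,1) (-4,4) (2,6)
{BERz} → row (6,1) (6,6) (-1,4) (6,1) (6,6) (-1,4)
{BERy} → row (6,1) (6,6) (1,5) (6,1) (6,6) (1,5)
{BERx} → row (6,1) (6,6) (2,6) (6,1) (6,6) (2,6)
That's 13 distinct rows out of 24 strategies.

13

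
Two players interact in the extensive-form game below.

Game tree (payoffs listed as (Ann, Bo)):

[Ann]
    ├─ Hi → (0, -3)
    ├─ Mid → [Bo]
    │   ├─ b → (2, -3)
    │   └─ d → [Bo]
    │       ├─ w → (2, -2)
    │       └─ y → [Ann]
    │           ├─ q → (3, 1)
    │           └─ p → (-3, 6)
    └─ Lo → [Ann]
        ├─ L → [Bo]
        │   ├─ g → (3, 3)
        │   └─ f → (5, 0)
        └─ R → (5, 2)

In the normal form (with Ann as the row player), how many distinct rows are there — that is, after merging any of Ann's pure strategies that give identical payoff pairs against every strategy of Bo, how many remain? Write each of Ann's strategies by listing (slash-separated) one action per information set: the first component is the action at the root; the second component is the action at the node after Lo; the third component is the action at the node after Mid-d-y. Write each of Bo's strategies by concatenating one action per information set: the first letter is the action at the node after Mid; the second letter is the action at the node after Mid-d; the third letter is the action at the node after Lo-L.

Ann has 12 pure strategies: Hi/L/q, Hi/L/p, Hi/R/q, Hi/R/p, Mid/L/q, Mid/L/p, Mid/R/q, Mid/R/p, Lo/L/q, Lo/L/p, Lo/R/q, Lo/R/p. Columns: bwg, bwf, byg, byf, dwg, dwf, dyg, dyf.
{Hi/L/q, Hi/L/p, Hi/R/q, Hi/R/p} → row (0,-3) (0,-3) (0,-3) (0,-3) (0,-3) (0,-3) (0,-3) (0,-3)
{Mid/L/q, Mid/R/q} → row (2,-3) (2,-3) (2,-3) (2,-3) (2,-2) (2,-2) (3,1) (3,1)
{Mid/L/p, Mid/R/p} → row (2,-3) (2,-3) (2,-3) (2,-3) (2,-2) (2,-2) (-3,6) (-3,6)
{Lo/L/q, Lo/L/p} → row (3,3) (5,0) (3,3) (5,0) (3,3) (5,0) (3,3) (5,0)
{Lo/R/q, Lo/R/p} → row (5,2) (5,2) (5,2) (5,2) (5,2) (5,2) (5,2) (5,2)
That's 5 distinct rows out of 12 strategies.

5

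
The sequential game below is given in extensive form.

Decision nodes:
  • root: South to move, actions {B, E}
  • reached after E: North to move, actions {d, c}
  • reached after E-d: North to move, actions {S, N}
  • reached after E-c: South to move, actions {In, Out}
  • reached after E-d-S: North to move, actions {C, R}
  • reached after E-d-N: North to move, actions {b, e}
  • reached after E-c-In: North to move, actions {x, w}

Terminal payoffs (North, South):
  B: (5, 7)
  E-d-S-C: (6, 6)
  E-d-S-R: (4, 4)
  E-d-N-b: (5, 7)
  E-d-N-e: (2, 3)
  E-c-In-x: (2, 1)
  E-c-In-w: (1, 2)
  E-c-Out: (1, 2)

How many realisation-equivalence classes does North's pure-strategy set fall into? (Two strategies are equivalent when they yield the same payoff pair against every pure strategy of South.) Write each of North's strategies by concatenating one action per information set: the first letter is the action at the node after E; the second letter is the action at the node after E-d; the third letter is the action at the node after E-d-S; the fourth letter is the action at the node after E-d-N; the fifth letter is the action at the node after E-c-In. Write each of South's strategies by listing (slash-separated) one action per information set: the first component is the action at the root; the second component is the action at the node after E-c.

6

North has 32 pure strategies: dSCbx, dSCbw, dSCex, dSCew, dSRbx, dSRbw, dSRex, dSRew, dNCbx, dNCbw, dNCex, dNCew, dNRbx, dNRbw, dNRex, dNRew, cSCbx, cSCbw, cSCex, cSCew, cSRbx, cSRbw, cSRex, cSRew, cNCbx, cNCbw, cNCex, cNCew, cNRbx, cNRbw, cNRex, cNRew. Columns: B/In, B/Out, E/In, E/Out.
{dSCbx, dSCbw, dSCex, dSCew} → row (5,7) (5,7) (6,6) (6,6)
{dSRbx, dSRbw, dSRex, dSRew} → row (5,7) (5,7) (4,4) (4,4)
{dNCbx, dNCbw, dNRbx, dNRbw} → row (5,7) (5,7) (5,7) (5,7)
{dNCex, dNCew, dNRex, dNRew} → row (5,7) (5,7) (2,3) (2,3)
{cSCbx, cSCex, cSRbx, cSRex, cNCbx, cNCex, cNRbx, cNRex} → row (5,7) (5,7) (2,1) (1,2)
{cSCbw, cSCew, cSRbw, cSRew, cNCbw, cNCew, cNRbw, cNRew} → row (5,7) (5,7) (1,2) (1,2)
That's 6 distinct rows out of 32 strategies.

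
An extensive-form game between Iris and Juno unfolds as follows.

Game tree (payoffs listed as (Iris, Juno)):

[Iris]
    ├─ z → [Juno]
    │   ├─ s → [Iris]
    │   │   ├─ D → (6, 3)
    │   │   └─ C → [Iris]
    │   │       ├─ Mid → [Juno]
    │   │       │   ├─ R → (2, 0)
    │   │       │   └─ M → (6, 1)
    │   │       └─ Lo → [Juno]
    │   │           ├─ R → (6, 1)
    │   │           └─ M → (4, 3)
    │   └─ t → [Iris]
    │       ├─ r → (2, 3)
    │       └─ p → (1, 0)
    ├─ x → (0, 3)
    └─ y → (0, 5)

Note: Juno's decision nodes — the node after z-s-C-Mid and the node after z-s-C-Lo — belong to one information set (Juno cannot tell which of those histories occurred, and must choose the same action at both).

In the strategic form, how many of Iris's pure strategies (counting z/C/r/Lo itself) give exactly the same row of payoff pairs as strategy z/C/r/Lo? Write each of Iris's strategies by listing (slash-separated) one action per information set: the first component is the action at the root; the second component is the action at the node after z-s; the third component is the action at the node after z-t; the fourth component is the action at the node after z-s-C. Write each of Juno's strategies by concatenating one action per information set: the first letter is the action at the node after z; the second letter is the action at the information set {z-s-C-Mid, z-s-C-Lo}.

Row for z/C/r/Lo (columns sR, sM, tR, tM): (6,1) (4,3) (2,3) (2,3).
Every one of Iris's information sets is on the play path for some reply by Juno when Iris follows z/C/r/Lo.
Changing the action at any of them therefore changes at least one column, so only z/C/r/Lo itself gives this row.

1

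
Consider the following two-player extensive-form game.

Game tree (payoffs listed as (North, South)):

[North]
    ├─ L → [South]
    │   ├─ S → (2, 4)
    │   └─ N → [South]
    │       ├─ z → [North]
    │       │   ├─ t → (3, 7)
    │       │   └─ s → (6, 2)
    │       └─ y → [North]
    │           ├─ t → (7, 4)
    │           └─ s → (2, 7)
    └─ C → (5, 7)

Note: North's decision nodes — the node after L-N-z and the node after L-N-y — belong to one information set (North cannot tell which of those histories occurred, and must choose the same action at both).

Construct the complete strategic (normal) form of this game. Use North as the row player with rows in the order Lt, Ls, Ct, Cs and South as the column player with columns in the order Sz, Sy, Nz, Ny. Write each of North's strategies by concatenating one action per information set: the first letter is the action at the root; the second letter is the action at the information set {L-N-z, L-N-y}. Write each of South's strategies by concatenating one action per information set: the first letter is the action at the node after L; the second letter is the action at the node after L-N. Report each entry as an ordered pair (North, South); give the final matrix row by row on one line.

Row Lt: Sz→(2,4), Sy→(2,4), Nz→(3,7), Ny→(7,4)
Row Ls: Sz→(2,4), Sy→(2,4), Nz→(6,2), Ny→(2,7)
Row Ct: Sz→(5,7), Sy→(5,7), Nz→(5,7), Ny→(5,7)
Row Cs: Sz→(5,7), Sy→(5,7), Nz→(5,7), Ny→(5,7)

Lt: (2,4) (2,4) (3,7) (7,4) | Ls: (2,4) (2,4) (6,2) (2,7) | Ct: (5,7) (5,7) (5,7) (5,7) | Cs: (5,7) (5,7) (5,7) (5,7)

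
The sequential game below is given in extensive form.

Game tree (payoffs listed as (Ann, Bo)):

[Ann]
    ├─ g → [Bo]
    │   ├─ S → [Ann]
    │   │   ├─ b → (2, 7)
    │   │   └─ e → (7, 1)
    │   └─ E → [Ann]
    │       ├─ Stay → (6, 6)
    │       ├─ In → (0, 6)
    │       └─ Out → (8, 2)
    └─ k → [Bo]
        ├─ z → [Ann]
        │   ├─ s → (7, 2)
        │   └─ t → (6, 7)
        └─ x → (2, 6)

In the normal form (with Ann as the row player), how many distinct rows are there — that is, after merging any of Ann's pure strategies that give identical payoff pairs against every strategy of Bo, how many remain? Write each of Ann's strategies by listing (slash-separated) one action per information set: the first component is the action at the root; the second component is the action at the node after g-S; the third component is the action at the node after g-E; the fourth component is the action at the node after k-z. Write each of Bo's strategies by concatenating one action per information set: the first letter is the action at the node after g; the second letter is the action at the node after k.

Ann has 24 pure strategies: g/b/Stay/s, g/b/Stay/t, g/b/In/s, g/b/In/t, g/b/Out/s, g/b/Out/t, g/e/Stay/s, g/e/Stay/t, g/e/In/s, g/e/In/t, g/e/Out/s, g/e/Out/t, k/b/Stay/s, k/b/Stay/t, k/b/In/s, k/b/In/t, k/b/Out/s, k/b/Out/t, k/e/Stay/s, k/e/Stay/t, k/e/In/s, k/e/In/t, k/e/Out/s, k/e/Out/t. Columns: Sz, Sx, Ez, Ex.
{g/b/Stay/s, g/b/Stay/t} → row (2,7) (2,7) (6,6) (6,6)
{g/b/In/s, g/b/In/t} → row (2,7) (2,7) (0,6) (0,6)
{g/b/Out/s, g/b/Out/t} → row (2,7) (2,7) (8,2) (8,2)
{g/e/Stay/s, g/e/Stay/t} → row (7,1) (7,1) (6,6) (6,6)
{g/e/In/s, g/e/In/t} → row (7,1) (7,1) (0,6) (0,6)
{g/e/Out/s, g/e/Out/t} → row (7,1) (7,1) (8,2) (8,2)
{k/b/Stay/s, k/b/In/s, k/b/Out/s, k/e/Stay/s, k/e/In/s, k/e/Out/s} → row (7,2) (2,6) (7,2) (2,6)
{k/b/Stay/t, k/b/In/t, k/b/Out/t, k/e/Stay/t, k/e/In/t, k/e/Out/t} → row (6,7) (2,6) (6,7) (2,6)
That's 8 distinct rows out of 24 strategies.

8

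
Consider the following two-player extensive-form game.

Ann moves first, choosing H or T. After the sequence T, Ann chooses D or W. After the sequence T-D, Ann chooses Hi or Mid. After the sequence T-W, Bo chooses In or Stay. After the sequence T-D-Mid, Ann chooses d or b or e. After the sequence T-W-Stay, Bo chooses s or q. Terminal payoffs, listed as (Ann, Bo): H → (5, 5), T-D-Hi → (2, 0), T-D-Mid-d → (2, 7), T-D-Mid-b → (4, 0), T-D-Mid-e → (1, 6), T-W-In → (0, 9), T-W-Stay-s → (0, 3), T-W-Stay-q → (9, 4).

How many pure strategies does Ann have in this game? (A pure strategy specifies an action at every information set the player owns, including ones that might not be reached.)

24

Ann owns the root with actions {H, T} — two choices.
Ann owns the node after T with actions {D, W} — two choices.
Ann owns the node after T-D with actions {Hi, Mid} — two choices.
Ann owns the node after T-D-Mid with actions {d, b, e} — three choices.
A pure strategy fixes one action at each information set independently, so the count is the product 2 × 2 × 2 × 3 = 24.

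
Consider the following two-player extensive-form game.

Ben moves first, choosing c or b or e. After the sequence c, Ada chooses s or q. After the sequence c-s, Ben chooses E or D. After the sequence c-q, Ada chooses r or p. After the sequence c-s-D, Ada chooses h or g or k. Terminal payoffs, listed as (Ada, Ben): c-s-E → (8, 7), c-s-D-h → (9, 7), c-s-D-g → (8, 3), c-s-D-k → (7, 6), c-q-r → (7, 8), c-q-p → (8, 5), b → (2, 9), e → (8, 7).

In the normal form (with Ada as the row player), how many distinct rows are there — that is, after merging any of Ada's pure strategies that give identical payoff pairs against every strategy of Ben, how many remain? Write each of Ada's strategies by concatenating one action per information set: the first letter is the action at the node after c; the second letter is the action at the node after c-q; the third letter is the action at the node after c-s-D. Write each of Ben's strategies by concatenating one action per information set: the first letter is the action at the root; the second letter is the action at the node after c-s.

5

Ada has 12 pure strategies: srh, srg, srk, sph, spg, spk, qrh, qrg, qrk, qph, qpg, qpk. Columns: cE, cD, bE, bD, eE, eD.
{srh, sph} → row (8,7) (9,7) (2,9) (2,9) (8,7) (8,7)
{srg, spg} → row (8,7) (8,3) (2,9) (2,9) (8,7) (8,7)
{srk, spk} → row (8,7) (7,6) (2,9) (2,9) (8,7) (8,7)
{qrh, qrg, qrk} → row (7,8) (7,8) (2,9) (2,9) (8,7) (8,7)
{qph, qpg, qpk} → row (8,5) (8,5) (2,9) (2,9) (8,7) (8,7)
That's 5 distinct rows out of 12 strategies.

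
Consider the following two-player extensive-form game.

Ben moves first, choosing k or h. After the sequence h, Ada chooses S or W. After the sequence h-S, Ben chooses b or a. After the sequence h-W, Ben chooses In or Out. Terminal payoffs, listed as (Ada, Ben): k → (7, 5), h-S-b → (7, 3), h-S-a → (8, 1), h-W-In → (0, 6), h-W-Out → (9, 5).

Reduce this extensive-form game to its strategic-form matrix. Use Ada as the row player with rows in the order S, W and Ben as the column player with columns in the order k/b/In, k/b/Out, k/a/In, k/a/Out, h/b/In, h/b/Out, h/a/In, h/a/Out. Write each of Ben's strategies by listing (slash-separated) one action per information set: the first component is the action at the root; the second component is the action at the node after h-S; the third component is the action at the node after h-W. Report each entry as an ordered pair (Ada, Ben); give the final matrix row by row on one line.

S: (7,5) (7,5) (7,5) (7,5) (7,3) (7,3) (8,1) (8,1) | W: (7,5) (7,5) (7,5) (7,5) (0,6) (9,5) (0,6) (9,5)

       k/b/In  k/b/Out   k/a/In  k/a/Out   h/b/In  h/b/Out   h/a/In  h/a/Out
   S    (7,5)    (7,5)    (7,5)    (7,5)    (7,3)    (7,3)    (8,1)    (8,1)
   W    (7,5)    (7,5)    (7,5)    (7,5)    (0,6)    (9,5)    (0,6)    (9,5)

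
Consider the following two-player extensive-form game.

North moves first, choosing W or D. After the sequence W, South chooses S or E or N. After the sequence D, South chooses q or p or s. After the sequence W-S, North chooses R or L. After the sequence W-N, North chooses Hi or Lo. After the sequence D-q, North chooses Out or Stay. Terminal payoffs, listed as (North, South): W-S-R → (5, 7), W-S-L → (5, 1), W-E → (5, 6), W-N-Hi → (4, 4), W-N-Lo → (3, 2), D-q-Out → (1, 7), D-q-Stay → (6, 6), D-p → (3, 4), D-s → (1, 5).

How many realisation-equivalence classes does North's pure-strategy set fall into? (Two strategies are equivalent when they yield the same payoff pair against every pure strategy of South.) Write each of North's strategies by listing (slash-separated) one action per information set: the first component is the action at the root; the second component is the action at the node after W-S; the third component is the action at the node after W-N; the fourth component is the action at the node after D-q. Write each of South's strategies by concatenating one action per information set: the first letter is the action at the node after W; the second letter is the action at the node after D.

North has 16 pure strategies: W/R/Hi/Out, W/R/Hi/Stay, W/R/Lo/Out, W/R/Lo/Stay, W/L/Hi/Out, W/L/Hi/Stay, W/L/Lo/Out, W/L/Lo/Stay, D/R/Hi/Out, D/R/Hi/Stay, D/R/Lo/Out, D/R/Lo/Stay, D/L/Hi/Out, D/L/Hi/Stay, D/L/Lo/Out, D/L/Lo/Stay. Columns: Sq, Sp, Ss, Eq, Ep, Es, Nq, Np, Ns.
{W/R/Hi/Out, W/R/Hi/Stay} → row (5,7) (5,7) (5,7) (5,6) (5,6) (5,6) (4,4) (4,4) (4,4)
{W/R/Lo/Out, W/R/Lo/Stay} → row (5,7) (5,7) (5,7) (5,6) (5,6) (5,6) (3,2) (3,2) (3,2)
{W/L/Hi/Out, W/L/Hi/Stay} → row (5,1) (5,1) (5,1) (5,6) (5,6) (5,6) (4,4) (4,4) (4,4)
{W/L/Lo/Out, W/L/Lo/Stay} → row (5,1) (5,1) (5,1) (5,6) (5,6) (5,6) (3,2) (3,2) (3,2)
{D/R/Hi/Out, D/R/Lo/Out, D/L/Hi/Out, D/L/Lo/Out} → row (1,7) (3,4) (1,5) (1,7) (3,4) (1,5) (1,7) (3,4) (1,5)
{D/R/Hi/Stay, D/R/Lo/Stay, D/L/Hi/Stay, D/L/Lo/Stay} → row (6,6) (3,4) (1,5) (6,6) (3,4) (1,5) (6,6) (3,4) (1,5)
That's 6 distinct rows out of 16 strategies.

6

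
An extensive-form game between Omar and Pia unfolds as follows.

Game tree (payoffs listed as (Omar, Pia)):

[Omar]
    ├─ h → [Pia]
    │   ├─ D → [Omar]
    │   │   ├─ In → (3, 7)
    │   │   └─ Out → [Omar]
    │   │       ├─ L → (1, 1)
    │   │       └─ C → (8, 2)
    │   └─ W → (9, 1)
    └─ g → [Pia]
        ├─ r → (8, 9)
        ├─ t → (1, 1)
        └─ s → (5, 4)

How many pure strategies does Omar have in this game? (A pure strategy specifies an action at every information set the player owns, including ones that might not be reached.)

Omar owns the root with actions {h, g} — two choices.
Omar owns the node after h-D with actions {In, Out} — two choices.
Omar owns the node after h-D-Out with actions {L, C} — two choices.
A pure strategy fixes one action at each information set independently, so the count is the product 2 × 2 × 2 = 8.

8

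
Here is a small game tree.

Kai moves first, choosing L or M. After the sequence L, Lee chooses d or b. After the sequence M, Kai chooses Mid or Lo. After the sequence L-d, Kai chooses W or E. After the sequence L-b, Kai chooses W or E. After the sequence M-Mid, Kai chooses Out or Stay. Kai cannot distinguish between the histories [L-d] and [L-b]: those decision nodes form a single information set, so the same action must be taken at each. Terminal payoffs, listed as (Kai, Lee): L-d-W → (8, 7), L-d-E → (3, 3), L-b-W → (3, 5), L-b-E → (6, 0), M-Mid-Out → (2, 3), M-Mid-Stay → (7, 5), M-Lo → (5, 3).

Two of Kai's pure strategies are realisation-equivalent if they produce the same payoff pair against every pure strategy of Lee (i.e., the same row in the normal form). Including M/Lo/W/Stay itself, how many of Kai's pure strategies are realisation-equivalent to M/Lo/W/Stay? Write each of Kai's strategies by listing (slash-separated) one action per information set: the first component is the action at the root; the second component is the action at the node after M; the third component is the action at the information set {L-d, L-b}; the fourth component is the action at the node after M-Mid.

Row for M/Lo/W/Stay (columns d, b): (5,3) (5,3).
Under M/Lo/W/Stay, Kai's choice at the information set {L-d, L-b} and at the node after M-Mid can never be reached regardless of what Lee does, so varying those choices leaves every outcome unchanged.
Holding the reachable choices fixed and varying the unreachable ones freely already gives 2 × 2 = 4 equivalent strategies.
No other strategy reproduces this row, so those 4 are the full class: M/Lo/W/Out, M/Lo/W/Stay, M/Lo/E/Out, M/Lo/E/Stay.

4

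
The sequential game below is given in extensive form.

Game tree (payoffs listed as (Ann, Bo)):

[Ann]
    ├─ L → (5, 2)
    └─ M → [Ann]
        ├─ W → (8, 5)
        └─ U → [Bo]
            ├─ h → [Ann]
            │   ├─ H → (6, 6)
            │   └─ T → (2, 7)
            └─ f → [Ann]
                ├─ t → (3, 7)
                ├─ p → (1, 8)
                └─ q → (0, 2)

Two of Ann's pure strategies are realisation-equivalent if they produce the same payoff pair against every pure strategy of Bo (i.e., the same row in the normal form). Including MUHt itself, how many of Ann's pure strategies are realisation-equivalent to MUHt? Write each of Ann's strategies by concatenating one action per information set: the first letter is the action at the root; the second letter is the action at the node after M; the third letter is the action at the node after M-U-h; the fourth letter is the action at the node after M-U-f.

1

Row for MUHt (columns h, f): (6,6) (3,7).
Every one of Ann's information sets is on the play path for some reply by Bo when Ann follows MUHt.
Changing the action at any of them therefore changes at least one column, so only MUHt itself gives this row.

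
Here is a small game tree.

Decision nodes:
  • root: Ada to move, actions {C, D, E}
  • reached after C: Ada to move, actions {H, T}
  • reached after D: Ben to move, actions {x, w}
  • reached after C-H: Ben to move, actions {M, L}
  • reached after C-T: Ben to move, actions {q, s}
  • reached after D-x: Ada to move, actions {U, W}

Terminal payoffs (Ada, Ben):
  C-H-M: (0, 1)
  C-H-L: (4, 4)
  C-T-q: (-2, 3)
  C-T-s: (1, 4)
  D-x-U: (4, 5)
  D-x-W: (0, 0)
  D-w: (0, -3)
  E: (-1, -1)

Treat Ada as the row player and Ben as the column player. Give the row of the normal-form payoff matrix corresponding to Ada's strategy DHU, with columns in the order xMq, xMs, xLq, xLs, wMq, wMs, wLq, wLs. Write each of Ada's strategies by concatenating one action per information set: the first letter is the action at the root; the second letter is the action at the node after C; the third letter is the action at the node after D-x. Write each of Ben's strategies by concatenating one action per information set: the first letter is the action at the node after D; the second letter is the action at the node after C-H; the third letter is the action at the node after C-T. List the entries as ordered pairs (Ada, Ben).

(4,5) (4,5) (4,5) (4,5) (0,-3) (0,-3) (0,-3) (0,-3)

vs xMq: Ada plays D → Ben plays x at [D] → Ada plays U at [D-x] → (4, 5)
vs xMs: Ada plays D → Ben plays x at [D] → Ada plays U at [D-x] → (4, 5)
vs xLq: Ada plays D → Ben plays x at [D] → Ada plays U at [D-x] → (4, 5)
vs xLs: Ada plays D → Ben plays x at [D] → Ada plays U at [D-x] → (4, 5)
vs wMq: Ada plays D → Ben plays w at [D] → (0, -3)
vs wMs: Ada plays D → Ben plays w at [D] → (0, -3)
vs wLq: Ada plays D → Ben plays w at [D] → (0, -3)
vs wLs: Ada plays D → Ben plays w at [D] → (0, -3)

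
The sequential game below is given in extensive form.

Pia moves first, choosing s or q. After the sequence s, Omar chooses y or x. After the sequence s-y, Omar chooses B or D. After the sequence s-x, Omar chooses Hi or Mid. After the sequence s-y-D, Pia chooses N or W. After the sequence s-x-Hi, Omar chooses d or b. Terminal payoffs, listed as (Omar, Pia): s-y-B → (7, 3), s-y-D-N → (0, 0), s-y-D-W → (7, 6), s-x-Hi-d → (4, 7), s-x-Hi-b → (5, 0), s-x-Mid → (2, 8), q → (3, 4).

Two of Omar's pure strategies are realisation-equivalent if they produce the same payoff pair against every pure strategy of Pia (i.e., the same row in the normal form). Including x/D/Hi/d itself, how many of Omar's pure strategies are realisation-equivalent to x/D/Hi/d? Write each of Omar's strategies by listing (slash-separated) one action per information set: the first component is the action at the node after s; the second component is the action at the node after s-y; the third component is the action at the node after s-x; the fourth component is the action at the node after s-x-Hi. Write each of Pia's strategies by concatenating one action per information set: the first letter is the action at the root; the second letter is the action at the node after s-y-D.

Row for x/D/Hi/d (columns sN, sW, qN, qW): (4,7) (4,7) (3,4) (3,4).
Under x/D/Hi/d, Omar's choice at the node after s-y can never be reached regardless of what Pia does, so varying those choices leaves every outcome unchanged.
Holding the reachable choices fixed and varying the unreachable one freely already gives 2 equivalent strategies.
No other strategy reproduces this row, so those 2 are the full class: x/B/Hi/d, x/D/Hi/d.

2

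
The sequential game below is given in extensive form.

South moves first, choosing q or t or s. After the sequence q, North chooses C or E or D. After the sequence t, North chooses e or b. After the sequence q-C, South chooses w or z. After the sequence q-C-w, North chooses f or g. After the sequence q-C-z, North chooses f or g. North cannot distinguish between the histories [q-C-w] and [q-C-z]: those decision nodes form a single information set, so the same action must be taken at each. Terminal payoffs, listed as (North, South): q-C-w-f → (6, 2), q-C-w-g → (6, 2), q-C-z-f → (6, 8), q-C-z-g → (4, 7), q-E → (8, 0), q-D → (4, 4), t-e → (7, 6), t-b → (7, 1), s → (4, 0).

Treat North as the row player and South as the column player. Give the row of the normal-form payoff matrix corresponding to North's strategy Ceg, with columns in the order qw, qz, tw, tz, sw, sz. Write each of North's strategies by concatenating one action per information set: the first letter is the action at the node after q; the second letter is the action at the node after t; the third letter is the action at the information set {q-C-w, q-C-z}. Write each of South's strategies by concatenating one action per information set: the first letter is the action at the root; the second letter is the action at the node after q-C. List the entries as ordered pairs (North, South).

vs qw: South plays q → North plays C at [q] → South plays w at [q-C] → North plays g at [q-C-w] → (6, 2)
vs qz: South plays q → North plays C at [q] → South plays z at [q-C] → North plays g at [q-C-z] → (4, 7)
vs tw: South plays t → North plays e at [t] → (7, 6)
vs tz: South plays t → North plays e at [t] → (7, 6)
vs sw: South plays s → (4, 0)
vs sz: South plays s → (4, 0)

(6,2) (4,7) (7,6) (7,6) (4,0) (4,0)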